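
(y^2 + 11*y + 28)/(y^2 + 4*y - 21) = (y + 4)/(y - 3)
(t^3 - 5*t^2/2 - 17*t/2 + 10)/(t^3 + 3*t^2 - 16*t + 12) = (t^2 - 3*t/2 - 10)/(t^2 + 4*t - 12)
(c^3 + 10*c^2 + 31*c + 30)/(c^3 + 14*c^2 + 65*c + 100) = (c^2 + 5*c + 6)/(c^2 + 9*c + 20)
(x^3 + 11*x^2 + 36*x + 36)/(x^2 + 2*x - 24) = (x^2 + 5*x + 6)/(x - 4)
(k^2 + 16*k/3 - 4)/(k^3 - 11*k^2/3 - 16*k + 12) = (k + 6)/(k^2 - 3*k - 18)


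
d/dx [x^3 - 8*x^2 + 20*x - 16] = 3*x^2 - 16*x + 20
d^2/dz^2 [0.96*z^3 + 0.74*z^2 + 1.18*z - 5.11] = 5.76*z + 1.48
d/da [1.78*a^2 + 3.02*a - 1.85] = 3.56*a + 3.02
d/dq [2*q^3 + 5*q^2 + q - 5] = 6*q^2 + 10*q + 1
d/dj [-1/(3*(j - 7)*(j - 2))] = (2*j - 9)/(3*(j - 7)^2*(j - 2)^2)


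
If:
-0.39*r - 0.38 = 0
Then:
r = -0.97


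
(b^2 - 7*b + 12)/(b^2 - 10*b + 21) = (b - 4)/(b - 7)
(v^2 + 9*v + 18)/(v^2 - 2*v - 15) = (v + 6)/(v - 5)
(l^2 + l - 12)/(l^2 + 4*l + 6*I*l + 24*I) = (l - 3)/(l + 6*I)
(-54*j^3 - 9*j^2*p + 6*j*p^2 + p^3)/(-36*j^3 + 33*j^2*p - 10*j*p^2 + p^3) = (18*j^2 + 9*j*p + p^2)/(12*j^2 - 7*j*p + p^2)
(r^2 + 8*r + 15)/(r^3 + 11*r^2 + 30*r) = (r + 3)/(r*(r + 6))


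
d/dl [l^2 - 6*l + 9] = 2*l - 6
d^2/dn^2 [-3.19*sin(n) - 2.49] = 3.19*sin(n)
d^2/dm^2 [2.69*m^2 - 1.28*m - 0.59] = 5.38000000000000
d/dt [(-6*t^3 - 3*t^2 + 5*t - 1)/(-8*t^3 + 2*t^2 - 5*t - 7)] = (-36*t^4 + 140*t^3 + 107*t^2 + 46*t - 40)/(64*t^6 - 32*t^5 + 84*t^4 + 92*t^3 - 3*t^2 + 70*t + 49)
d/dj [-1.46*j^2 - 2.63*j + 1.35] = -2.92*j - 2.63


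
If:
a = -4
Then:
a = -4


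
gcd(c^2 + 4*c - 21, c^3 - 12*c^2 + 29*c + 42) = 1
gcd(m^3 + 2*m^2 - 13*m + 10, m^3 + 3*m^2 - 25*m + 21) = m - 1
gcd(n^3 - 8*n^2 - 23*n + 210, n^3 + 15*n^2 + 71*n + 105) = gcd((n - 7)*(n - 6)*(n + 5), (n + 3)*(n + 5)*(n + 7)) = n + 5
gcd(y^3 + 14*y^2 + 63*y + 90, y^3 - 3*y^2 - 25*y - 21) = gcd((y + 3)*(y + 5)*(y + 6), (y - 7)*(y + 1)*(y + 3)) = y + 3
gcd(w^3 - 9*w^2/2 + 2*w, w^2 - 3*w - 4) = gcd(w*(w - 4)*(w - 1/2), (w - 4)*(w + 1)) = w - 4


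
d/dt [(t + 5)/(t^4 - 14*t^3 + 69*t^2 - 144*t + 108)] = (-3*t^3 - t^2 + 138*t - 276)/(t^7 - 25*t^6 + 259*t^5 - 1443*t^4 + 4680*t^3 - 8856*t^2 + 9072*t - 3888)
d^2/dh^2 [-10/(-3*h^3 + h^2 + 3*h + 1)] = 20*((1 - 9*h)*(-3*h^3 + h^2 + 3*h + 1) - (-9*h^2 + 2*h + 3)^2)/(-3*h^3 + h^2 + 3*h + 1)^3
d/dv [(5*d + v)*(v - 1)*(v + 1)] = 10*d*v + 3*v^2 - 1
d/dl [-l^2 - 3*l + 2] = -2*l - 3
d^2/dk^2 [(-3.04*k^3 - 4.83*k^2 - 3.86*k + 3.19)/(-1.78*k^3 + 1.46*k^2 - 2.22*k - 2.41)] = (46.407448*k^6 + 1.30295999999997*k^5 - 452.483832*k^4 - 88.8161720000001*k^3 - 115.579308*k^2 + 331.57386*k - 39.089158)/(5.639752*k^9 - 13.877592*k^8 + 32.484288*k^7 - 14.82062*k^6 + 2.935464*k^5 + 50.965212*k^4 - 4.91145*k^3 + 10.192854*k^2 + 38.681946*k + 13.997521)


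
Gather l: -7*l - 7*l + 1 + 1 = 2 - 14*l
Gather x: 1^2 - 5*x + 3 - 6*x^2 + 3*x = -6*x^2 - 2*x + 4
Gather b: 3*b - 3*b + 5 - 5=0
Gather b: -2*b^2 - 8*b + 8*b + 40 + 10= 50 - 2*b^2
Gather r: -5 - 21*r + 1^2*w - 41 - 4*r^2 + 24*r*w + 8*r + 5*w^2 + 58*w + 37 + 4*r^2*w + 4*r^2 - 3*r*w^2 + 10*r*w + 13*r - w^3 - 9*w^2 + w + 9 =4*r^2*w + r*(-3*w^2 + 34*w) - w^3 - 4*w^2 + 60*w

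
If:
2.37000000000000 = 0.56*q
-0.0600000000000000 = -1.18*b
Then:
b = 0.05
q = 4.23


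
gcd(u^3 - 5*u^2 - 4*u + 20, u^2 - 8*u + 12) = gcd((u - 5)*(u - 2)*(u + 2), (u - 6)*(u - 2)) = u - 2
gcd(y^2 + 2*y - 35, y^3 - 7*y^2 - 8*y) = 1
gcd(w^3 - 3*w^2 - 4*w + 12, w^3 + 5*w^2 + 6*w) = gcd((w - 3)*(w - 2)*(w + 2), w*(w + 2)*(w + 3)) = w + 2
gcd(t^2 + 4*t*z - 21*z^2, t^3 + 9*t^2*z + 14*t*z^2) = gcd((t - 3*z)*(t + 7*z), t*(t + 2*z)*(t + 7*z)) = t + 7*z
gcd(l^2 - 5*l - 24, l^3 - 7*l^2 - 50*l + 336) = l - 8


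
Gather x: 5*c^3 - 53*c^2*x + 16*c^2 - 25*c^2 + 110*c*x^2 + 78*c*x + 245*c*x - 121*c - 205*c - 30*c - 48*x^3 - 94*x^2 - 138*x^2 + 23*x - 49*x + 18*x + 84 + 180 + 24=5*c^3 - 9*c^2 - 356*c - 48*x^3 + x^2*(110*c - 232) + x*(-53*c^2 + 323*c - 8) + 288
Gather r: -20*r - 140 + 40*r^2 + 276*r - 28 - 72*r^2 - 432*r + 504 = -32*r^2 - 176*r + 336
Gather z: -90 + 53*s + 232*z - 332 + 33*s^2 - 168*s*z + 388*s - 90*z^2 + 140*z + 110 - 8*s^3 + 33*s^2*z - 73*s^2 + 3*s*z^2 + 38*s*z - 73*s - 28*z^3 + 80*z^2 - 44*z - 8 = -8*s^3 - 40*s^2 + 368*s - 28*z^3 + z^2*(3*s - 10) + z*(33*s^2 - 130*s + 328) - 320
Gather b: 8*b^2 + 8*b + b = 8*b^2 + 9*b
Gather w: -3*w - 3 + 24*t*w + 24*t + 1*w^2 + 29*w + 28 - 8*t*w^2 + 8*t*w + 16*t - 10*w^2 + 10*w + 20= 40*t + w^2*(-8*t - 9) + w*(32*t + 36) + 45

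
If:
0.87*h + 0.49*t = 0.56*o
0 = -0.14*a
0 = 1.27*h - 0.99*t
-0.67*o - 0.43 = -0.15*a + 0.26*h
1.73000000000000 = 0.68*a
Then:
No Solution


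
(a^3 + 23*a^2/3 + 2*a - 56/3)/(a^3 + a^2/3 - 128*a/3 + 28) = (3*a^2 + 2*a - 8)/(3*a^2 - 20*a + 12)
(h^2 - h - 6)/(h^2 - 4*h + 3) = (h + 2)/(h - 1)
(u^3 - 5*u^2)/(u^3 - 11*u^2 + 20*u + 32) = u^2*(u - 5)/(u^3 - 11*u^2 + 20*u + 32)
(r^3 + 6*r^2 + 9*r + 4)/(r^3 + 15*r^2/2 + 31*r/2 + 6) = 2*(r^2 + 2*r + 1)/(2*r^2 + 7*r + 3)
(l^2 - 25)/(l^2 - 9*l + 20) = (l + 5)/(l - 4)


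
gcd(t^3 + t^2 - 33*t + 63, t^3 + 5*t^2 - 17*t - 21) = t^2 + 4*t - 21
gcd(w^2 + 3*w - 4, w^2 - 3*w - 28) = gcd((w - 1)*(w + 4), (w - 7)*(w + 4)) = w + 4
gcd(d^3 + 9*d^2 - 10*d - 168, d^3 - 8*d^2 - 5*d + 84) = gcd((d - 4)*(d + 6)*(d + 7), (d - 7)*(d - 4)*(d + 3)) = d - 4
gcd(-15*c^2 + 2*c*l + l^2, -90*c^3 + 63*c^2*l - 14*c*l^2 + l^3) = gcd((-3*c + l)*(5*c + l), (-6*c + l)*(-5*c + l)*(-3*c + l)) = 3*c - l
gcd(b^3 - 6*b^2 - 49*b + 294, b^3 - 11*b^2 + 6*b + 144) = b - 6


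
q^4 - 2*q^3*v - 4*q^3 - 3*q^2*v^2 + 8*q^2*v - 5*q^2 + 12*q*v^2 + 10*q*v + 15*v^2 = (q - 5)*(q + 1)*(q - 3*v)*(q + v)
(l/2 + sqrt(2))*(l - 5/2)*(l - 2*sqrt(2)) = l^3/2 - 5*l^2/4 - 4*l + 10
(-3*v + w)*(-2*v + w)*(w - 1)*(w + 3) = 6*v^2*w^2 + 12*v^2*w - 18*v^2 - 5*v*w^3 - 10*v*w^2 + 15*v*w + w^4 + 2*w^3 - 3*w^2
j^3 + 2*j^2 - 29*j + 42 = (j - 3)*(j - 2)*(j + 7)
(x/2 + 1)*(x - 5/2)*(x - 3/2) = x^3/2 - x^2 - 17*x/8 + 15/4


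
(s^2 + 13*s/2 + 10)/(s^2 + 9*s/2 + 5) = (s + 4)/(s + 2)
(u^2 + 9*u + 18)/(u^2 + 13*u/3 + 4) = 3*(u + 6)/(3*u + 4)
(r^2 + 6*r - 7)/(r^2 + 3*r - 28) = (r - 1)/(r - 4)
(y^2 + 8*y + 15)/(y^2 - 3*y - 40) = (y + 3)/(y - 8)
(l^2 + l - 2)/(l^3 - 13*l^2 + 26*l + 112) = (l - 1)/(l^2 - 15*l + 56)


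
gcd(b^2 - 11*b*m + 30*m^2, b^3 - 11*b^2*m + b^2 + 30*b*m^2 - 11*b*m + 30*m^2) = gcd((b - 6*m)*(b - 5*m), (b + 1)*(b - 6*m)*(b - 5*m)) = b^2 - 11*b*m + 30*m^2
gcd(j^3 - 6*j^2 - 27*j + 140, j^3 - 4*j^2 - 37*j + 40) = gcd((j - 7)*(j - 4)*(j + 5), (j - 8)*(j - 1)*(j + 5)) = j + 5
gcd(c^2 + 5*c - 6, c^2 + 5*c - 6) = c^2 + 5*c - 6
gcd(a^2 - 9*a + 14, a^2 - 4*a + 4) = a - 2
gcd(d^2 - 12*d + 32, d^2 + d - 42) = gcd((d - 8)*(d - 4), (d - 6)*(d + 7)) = 1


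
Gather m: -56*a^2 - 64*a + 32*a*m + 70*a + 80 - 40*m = -56*a^2 + 6*a + m*(32*a - 40) + 80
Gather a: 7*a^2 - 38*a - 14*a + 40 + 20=7*a^2 - 52*a + 60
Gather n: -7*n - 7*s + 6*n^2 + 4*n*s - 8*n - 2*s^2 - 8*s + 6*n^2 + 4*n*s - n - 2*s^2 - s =12*n^2 + n*(8*s - 16) - 4*s^2 - 16*s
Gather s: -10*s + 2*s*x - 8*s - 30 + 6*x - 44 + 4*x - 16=s*(2*x - 18) + 10*x - 90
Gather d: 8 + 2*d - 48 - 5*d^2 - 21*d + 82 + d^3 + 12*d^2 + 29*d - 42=d^3 + 7*d^2 + 10*d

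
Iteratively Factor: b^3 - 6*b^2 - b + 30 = (b - 5)*(b^2 - b - 6) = (b - 5)*(b - 3)*(b + 2)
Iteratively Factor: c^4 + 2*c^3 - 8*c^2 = (c)*(c^3 + 2*c^2 - 8*c) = c^2*(c^2 + 2*c - 8) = c^2*(c - 2)*(c + 4)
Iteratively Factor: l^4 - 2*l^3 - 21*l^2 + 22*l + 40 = (l - 5)*(l^3 + 3*l^2 - 6*l - 8) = (l - 5)*(l + 1)*(l^2 + 2*l - 8) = (l - 5)*(l - 2)*(l + 1)*(l + 4)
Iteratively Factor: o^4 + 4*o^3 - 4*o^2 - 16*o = (o + 2)*(o^3 + 2*o^2 - 8*o) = (o - 2)*(o + 2)*(o^2 + 4*o) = o*(o - 2)*(o + 2)*(o + 4)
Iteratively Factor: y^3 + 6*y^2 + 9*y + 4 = (y + 4)*(y^2 + 2*y + 1) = (y + 1)*(y + 4)*(y + 1)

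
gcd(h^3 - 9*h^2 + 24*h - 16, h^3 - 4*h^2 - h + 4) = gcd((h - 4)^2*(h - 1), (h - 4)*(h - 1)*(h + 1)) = h^2 - 5*h + 4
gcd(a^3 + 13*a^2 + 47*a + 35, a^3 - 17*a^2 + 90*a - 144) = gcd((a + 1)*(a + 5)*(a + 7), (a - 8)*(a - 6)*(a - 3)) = 1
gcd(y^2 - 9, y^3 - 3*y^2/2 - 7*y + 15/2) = y - 3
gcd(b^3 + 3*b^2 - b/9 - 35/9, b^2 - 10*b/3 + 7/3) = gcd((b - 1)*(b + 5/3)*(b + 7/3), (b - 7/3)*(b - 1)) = b - 1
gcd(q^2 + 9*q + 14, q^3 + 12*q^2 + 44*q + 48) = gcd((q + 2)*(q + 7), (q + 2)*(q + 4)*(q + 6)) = q + 2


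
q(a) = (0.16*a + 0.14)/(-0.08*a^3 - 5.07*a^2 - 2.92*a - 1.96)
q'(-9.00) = 0.00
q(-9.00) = 0.00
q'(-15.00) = 0.00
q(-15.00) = 0.00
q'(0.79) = 0.03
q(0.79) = -0.04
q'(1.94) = 0.01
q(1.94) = -0.02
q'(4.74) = 0.00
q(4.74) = -0.01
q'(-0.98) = -0.03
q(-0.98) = 0.00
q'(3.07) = 0.00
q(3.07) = -0.01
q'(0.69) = 0.04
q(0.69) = -0.04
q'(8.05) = 0.00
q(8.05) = -0.00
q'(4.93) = 0.00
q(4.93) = -0.01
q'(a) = (0.16*a + 0.14)*(0.24*a^2 + 10.14*a + 2.92)/(-0.08*a^3 - 5.07*a^2 - 2.92*a - 1.96)^2 + 0.16/(-0.08*a^3 - 5.07*a^2 - 2.92*a - 1.96) = (0.0256*a^3 + 0.8448*a^2 + 1.4196*a + 0.0952000000000001)/(0.0064*a^6 + 0.8112*a^5 + 26.1721*a^4 + 29.9224*a^3 + 28.4008*a^2 + 11.4464*a + 3.8416)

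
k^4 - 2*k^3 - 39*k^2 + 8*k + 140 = (k - 7)*(k - 2)*(k + 2)*(k + 5)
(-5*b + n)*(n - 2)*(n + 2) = -5*b*n^2 + 20*b + n^3 - 4*n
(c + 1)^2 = c^2 + 2*c + 1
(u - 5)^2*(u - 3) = u^3 - 13*u^2 + 55*u - 75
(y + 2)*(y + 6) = y^2 + 8*y + 12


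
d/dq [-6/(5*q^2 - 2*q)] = 12*(5*q - 1)/(q^2*(5*q - 2)^2)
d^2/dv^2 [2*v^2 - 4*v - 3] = 4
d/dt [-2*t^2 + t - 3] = 1 - 4*t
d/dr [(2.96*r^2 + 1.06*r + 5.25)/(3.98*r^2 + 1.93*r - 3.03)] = (1.494*r^2 - 59.7276*r - 13.3443)/(15.8404*r^4 + 15.3628*r^3 - 20.3939*r^2 - 11.6958*r + 9.1809)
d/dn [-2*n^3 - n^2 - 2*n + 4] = -6*n^2 - 2*n - 2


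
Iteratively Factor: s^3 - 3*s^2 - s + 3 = (s - 1)*(s^2 - 2*s - 3) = (s - 1)*(s + 1)*(s - 3)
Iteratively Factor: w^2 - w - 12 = (w - 4)*(w + 3)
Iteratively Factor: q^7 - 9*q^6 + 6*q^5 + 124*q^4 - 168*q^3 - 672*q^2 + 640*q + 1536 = (q - 4)*(q^6 - 5*q^5 - 14*q^4 + 68*q^3 + 104*q^2 - 256*q - 384) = (q - 4)*(q - 3)*(q^5 - 2*q^4 - 20*q^3 + 8*q^2 + 128*q + 128) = (q - 4)^2*(q - 3)*(q^4 + 2*q^3 - 12*q^2 - 40*q - 32) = (q - 4)^2*(q - 3)*(q + 2)*(q^3 - 12*q - 16) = (q - 4)^2*(q - 3)*(q + 2)^2*(q^2 - 2*q - 8) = (q - 4)^3*(q - 3)*(q + 2)^2*(q + 2)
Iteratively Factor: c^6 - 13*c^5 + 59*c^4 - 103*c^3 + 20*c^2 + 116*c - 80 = (c - 4)*(c^5 - 9*c^4 + 23*c^3 - 11*c^2 - 24*c + 20) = (c - 4)*(c - 1)*(c^4 - 8*c^3 + 15*c^2 + 4*c - 20) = (c - 4)*(c - 2)*(c - 1)*(c^3 - 6*c^2 + 3*c + 10) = (c - 4)*(c - 2)^2*(c - 1)*(c^2 - 4*c - 5) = (c - 5)*(c - 4)*(c - 2)^2*(c - 1)*(c + 1)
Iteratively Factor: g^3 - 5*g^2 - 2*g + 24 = (g - 3)*(g^2 - 2*g - 8) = (g - 3)*(g + 2)*(g - 4)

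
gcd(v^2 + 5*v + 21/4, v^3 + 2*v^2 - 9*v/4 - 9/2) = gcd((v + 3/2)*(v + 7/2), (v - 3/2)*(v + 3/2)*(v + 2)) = v + 3/2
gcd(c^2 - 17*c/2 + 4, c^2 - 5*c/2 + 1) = c - 1/2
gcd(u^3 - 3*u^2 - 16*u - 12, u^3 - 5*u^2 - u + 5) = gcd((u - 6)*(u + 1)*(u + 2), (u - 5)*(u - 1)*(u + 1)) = u + 1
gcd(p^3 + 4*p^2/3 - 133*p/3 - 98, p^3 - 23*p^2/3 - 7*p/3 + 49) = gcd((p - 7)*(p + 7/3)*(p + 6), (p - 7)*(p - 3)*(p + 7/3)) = p^2 - 14*p/3 - 49/3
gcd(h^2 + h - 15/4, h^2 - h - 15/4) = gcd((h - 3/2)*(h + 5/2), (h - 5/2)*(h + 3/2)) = 1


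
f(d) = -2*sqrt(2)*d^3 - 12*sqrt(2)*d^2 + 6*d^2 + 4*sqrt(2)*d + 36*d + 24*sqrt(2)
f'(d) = -6*sqrt(2)*d^2 - 24*sqrt(2)*d + 12*d + 4*sqrt(2) + 36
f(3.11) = -27.69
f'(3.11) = -108.65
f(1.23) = 63.32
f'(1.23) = 1.83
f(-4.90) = -100.82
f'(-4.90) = -54.56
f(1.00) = 61.80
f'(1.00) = 11.23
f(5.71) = -612.45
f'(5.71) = -360.28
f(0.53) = 52.52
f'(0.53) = 27.64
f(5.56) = -559.74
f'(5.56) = -342.65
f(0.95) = 61.19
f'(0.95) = 13.15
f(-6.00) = 0.00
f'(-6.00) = -132.17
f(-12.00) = 2841.82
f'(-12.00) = -916.93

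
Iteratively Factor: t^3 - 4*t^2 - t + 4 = (t - 4)*(t^2 - 1) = (t - 4)*(t + 1)*(t - 1)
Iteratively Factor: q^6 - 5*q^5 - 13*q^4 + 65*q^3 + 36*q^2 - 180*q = (q - 3)*(q^5 - 2*q^4 - 19*q^3 + 8*q^2 + 60*q) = (q - 3)*(q - 2)*(q^4 - 19*q^2 - 30*q) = (q - 3)*(q - 2)*(q + 3)*(q^3 - 3*q^2 - 10*q) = (q - 5)*(q - 3)*(q - 2)*(q + 3)*(q^2 + 2*q) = q*(q - 5)*(q - 3)*(q - 2)*(q + 3)*(q + 2)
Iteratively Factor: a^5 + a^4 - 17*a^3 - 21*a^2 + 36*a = (a + 3)*(a^4 - 2*a^3 - 11*a^2 + 12*a) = (a - 1)*(a + 3)*(a^3 - a^2 - 12*a) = (a - 1)*(a + 3)^2*(a^2 - 4*a) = (a - 4)*(a - 1)*(a + 3)^2*(a)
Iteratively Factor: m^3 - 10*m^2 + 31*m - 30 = (m - 3)*(m^2 - 7*m + 10) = (m - 5)*(m - 3)*(m - 2)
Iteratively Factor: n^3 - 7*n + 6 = (n - 2)*(n^2 + 2*n - 3) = (n - 2)*(n + 3)*(n - 1)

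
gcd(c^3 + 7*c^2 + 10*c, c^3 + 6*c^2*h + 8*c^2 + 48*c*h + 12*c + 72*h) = c + 2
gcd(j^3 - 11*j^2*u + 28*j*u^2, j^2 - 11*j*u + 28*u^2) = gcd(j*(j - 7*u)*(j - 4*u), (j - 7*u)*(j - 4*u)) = j^2 - 11*j*u + 28*u^2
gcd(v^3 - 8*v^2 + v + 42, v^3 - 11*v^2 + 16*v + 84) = v^2 - 5*v - 14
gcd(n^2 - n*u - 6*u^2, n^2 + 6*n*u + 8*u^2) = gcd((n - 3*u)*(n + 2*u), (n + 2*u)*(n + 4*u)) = n + 2*u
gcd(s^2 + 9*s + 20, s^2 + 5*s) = s + 5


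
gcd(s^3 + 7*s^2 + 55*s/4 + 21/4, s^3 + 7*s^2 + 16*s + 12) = s + 3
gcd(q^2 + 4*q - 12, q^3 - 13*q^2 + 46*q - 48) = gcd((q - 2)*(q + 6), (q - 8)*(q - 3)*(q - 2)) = q - 2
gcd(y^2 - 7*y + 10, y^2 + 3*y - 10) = y - 2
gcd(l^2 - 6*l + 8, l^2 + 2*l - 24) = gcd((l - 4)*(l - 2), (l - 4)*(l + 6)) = l - 4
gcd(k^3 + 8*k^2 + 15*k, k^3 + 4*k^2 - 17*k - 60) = k^2 + 8*k + 15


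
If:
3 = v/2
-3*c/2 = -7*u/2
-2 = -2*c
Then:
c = 1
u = 3/7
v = 6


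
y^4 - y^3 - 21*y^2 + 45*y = y*(y - 3)^2*(y + 5)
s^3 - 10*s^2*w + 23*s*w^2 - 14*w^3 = (s - 7*w)*(s - 2*w)*(s - w)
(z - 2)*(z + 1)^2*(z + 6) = z^4 + 6*z^3 - 3*z^2 - 20*z - 12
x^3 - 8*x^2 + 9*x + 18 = (x - 6)*(x - 3)*(x + 1)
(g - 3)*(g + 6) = g^2 + 3*g - 18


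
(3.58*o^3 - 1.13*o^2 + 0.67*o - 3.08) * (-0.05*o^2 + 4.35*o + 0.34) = -0.179*o^5 + 15.6295*o^4 - 3.7318*o^3 + 2.6843*o^2 - 13.1702*o - 1.0472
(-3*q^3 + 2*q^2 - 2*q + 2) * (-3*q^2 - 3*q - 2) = 9*q^5 + 3*q^4 + 6*q^3 - 4*q^2 - 2*q - 4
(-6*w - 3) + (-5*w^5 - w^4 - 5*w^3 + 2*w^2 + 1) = -5*w^5 - w^4 - 5*w^3 + 2*w^2 - 6*w - 2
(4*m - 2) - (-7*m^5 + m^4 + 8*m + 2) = 7*m^5 - m^4 - 4*m - 4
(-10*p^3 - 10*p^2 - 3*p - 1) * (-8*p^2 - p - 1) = 80*p^5 + 90*p^4 + 44*p^3 + 21*p^2 + 4*p + 1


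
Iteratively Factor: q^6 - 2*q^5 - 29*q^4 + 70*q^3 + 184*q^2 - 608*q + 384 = (q - 2)*(q^5 - 29*q^3 + 12*q^2 + 208*q - 192) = (q - 4)*(q - 2)*(q^4 + 4*q^3 - 13*q^2 - 40*q + 48) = (q - 4)*(q - 3)*(q - 2)*(q^3 + 7*q^2 + 8*q - 16) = (q - 4)*(q - 3)*(q - 2)*(q + 4)*(q^2 + 3*q - 4) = (q - 4)*(q - 3)*(q - 2)*(q + 4)^2*(q - 1)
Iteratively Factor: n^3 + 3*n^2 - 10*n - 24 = (n + 4)*(n^2 - n - 6) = (n + 2)*(n + 4)*(n - 3)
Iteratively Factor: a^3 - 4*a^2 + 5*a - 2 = (a - 2)*(a^2 - 2*a + 1) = (a - 2)*(a - 1)*(a - 1)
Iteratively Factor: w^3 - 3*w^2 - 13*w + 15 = (w - 5)*(w^2 + 2*w - 3) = (w - 5)*(w - 1)*(w + 3)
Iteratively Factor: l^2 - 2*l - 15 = (l + 3)*(l - 5)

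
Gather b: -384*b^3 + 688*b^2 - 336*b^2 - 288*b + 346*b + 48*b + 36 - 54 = -384*b^3 + 352*b^2 + 106*b - 18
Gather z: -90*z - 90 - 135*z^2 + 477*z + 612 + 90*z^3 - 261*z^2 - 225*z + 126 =90*z^3 - 396*z^2 + 162*z + 648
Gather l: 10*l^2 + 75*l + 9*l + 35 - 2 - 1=10*l^2 + 84*l + 32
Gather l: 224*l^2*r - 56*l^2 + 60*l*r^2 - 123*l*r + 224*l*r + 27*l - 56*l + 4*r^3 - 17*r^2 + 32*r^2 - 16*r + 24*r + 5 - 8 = l^2*(224*r - 56) + l*(60*r^2 + 101*r - 29) + 4*r^3 + 15*r^2 + 8*r - 3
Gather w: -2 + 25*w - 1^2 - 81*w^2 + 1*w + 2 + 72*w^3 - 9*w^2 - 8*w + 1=72*w^3 - 90*w^2 + 18*w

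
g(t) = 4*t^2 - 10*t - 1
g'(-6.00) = -58.00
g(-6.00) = 203.00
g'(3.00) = 14.00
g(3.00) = 5.00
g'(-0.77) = -16.16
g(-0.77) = 9.07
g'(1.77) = 4.16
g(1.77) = -6.17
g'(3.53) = 18.24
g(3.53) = 13.54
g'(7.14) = 47.12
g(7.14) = 131.52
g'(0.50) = -6.00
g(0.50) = -5.00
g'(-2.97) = -33.76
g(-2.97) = 63.98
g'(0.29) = -7.68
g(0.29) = -3.56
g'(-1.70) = -23.60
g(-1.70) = 27.56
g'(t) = 8*t - 10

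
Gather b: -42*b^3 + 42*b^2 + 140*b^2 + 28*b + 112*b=-42*b^3 + 182*b^2 + 140*b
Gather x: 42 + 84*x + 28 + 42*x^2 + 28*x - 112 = 42*x^2 + 112*x - 42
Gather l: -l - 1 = -l - 1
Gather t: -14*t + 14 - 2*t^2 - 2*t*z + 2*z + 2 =-2*t^2 + t*(-2*z - 14) + 2*z + 16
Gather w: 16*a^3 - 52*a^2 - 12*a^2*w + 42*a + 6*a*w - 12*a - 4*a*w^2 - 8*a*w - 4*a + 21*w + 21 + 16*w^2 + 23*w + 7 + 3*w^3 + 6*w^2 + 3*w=16*a^3 - 52*a^2 + 26*a + 3*w^3 + w^2*(22 - 4*a) + w*(-12*a^2 - 2*a + 47) + 28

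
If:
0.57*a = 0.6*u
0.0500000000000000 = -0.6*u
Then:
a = -0.09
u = -0.08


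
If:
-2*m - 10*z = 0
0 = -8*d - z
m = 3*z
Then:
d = 0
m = 0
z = 0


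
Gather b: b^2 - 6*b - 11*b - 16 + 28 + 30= b^2 - 17*b + 42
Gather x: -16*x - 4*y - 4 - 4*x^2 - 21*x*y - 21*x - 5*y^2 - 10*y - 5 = -4*x^2 + x*(-21*y - 37) - 5*y^2 - 14*y - 9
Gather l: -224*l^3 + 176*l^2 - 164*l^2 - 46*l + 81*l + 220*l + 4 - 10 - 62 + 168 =-224*l^3 + 12*l^2 + 255*l + 100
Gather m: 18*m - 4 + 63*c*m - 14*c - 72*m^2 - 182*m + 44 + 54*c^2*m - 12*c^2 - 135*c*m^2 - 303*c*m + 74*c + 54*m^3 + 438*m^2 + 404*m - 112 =-12*c^2 + 60*c + 54*m^3 + m^2*(366 - 135*c) + m*(54*c^2 - 240*c + 240) - 72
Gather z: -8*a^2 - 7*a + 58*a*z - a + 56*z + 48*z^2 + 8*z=-8*a^2 - 8*a + 48*z^2 + z*(58*a + 64)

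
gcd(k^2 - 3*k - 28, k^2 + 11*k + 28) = k + 4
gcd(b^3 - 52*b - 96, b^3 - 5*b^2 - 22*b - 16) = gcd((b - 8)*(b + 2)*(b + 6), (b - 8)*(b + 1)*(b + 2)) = b^2 - 6*b - 16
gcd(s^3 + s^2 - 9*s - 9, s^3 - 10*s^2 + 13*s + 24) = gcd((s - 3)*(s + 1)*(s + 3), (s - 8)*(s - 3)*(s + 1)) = s^2 - 2*s - 3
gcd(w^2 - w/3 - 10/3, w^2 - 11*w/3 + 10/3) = w - 2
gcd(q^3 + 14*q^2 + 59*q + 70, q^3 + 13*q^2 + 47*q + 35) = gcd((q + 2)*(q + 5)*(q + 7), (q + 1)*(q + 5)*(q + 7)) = q^2 + 12*q + 35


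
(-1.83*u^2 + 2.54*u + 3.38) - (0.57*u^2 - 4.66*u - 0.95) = -2.4*u^2 + 7.2*u + 4.33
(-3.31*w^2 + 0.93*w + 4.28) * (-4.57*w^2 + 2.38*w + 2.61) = 15.1267*w^4 - 12.1279*w^3 - 25.9853*w^2 + 12.6137*w + 11.1708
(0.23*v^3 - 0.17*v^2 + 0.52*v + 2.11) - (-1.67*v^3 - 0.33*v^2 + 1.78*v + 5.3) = 1.9*v^3 + 0.16*v^2 - 1.26*v - 3.19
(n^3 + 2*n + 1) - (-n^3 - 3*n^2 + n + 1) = 2*n^3 + 3*n^2 + n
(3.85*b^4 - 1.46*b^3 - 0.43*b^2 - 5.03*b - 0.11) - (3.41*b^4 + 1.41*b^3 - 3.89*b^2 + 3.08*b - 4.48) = 0.44*b^4 - 2.87*b^3 + 3.46*b^2 - 8.11*b + 4.37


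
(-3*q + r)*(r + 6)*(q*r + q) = -3*q^2*r^2 - 21*q^2*r - 18*q^2 + q*r^3 + 7*q*r^2 + 6*q*r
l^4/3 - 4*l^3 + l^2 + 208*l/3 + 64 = (l/3 + 1)*(l - 8)^2*(l + 1)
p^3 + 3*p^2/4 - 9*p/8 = p*(p - 3/4)*(p + 3/2)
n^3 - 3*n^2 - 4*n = n*(n - 4)*(n + 1)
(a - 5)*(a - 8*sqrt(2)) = a^2 - 8*sqrt(2)*a - 5*a + 40*sqrt(2)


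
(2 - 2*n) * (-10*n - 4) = 20*n^2 - 12*n - 8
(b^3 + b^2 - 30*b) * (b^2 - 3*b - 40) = b^5 - 2*b^4 - 73*b^3 + 50*b^2 + 1200*b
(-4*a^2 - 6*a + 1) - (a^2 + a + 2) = -5*a^2 - 7*a - 1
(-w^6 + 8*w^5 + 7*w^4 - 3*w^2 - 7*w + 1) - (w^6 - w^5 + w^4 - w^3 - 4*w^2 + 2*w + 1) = -2*w^6 + 9*w^5 + 6*w^4 + w^3 + w^2 - 9*w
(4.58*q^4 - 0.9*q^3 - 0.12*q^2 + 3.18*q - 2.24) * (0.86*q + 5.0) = 3.9388*q^5 + 22.126*q^4 - 4.6032*q^3 + 2.1348*q^2 + 13.9736*q - 11.2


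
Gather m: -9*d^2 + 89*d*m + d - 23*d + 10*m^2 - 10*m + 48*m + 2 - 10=-9*d^2 - 22*d + 10*m^2 + m*(89*d + 38) - 8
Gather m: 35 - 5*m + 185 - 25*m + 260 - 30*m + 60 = 540 - 60*m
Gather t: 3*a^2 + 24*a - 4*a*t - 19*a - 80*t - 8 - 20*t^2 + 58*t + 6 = 3*a^2 + 5*a - 20*t^2 + t*(-4*a - 22) - 2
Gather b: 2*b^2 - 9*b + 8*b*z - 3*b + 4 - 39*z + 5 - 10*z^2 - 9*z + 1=2*b^2 + b*(8*z - 12) - 10*z^2 - 48*z + 10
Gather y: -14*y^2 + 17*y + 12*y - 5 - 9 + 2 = -14*y^2 + 29*y - 12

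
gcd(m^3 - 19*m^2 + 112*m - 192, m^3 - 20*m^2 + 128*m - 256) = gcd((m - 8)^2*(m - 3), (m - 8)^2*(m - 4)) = m^2 - 16*m + 64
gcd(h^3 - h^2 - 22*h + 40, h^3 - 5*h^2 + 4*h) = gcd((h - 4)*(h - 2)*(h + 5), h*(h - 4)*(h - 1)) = h - 4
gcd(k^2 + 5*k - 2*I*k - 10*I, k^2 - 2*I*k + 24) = 1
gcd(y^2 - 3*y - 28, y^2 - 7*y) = y - 7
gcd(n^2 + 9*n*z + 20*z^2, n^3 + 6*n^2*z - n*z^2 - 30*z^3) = n + 5*z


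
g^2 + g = g*(g + 1)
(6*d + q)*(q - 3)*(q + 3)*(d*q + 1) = 6*d^2*q^3 - 54*d^2*q + d*q^4 - 3*d*q^2 - 54*d + q^3 - 9*q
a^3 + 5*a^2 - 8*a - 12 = (a - 2)*(a + 1)*(a + 6)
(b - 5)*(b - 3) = b^2 - 8*b + 15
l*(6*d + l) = 6*d*l + l^2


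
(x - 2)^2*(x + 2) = x^3 - 2*x^2 - 4*x + 8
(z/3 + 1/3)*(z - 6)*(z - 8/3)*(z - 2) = z^4/3 - 29*z^3/9 + 68*z^2/9 + 4*z/9 - 32/3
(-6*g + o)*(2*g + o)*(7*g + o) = -84*g^3 - 40*g^2*o + 3*g*o^2 + o^3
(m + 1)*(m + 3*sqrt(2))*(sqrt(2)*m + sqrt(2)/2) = sqrt(2)*m^3 + 3*sqrt(2)*m^2/2 + 6*m^2 + sqrt(2)*m/2 + 9*m + 3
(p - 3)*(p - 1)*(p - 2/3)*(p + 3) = p^4 - 5*p^3/3 - 25*p^2/3 + 15*p - 6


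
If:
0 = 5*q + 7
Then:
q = -7/5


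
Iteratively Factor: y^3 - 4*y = (y + 2)*(y^2 - 2*y) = (y - 2)*(y + 2)*(y)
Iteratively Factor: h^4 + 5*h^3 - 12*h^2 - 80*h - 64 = (h - 4)*(h^3 + 9*h^2 + 24*h + 16) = (h - 4)*(h + 1)*(h^2 + 8*h + 16) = (h - 4)*(h + 1)*(h + 4)*(h + 4)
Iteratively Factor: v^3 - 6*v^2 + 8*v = (v)*(v^2 - 6*v + 8) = v*(v - 4)*(v - 2)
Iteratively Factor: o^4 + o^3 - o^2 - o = (o + 1)*(o^3 - o) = (o + 1)^2*(o^2 - o) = o*(o + 1)^2*(o - 1)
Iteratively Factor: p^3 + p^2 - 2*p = (p)*(p^2 + p - 2) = p*(p + 2)*(p - 1)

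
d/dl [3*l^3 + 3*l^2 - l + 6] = 9*l^2 + 6*l - 1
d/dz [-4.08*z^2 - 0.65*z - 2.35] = -8.16*z - 0.65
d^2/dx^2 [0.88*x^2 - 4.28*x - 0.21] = 1.76000000000000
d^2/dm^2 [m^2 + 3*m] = 2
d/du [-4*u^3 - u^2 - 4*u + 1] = -12*u^2 - 2*u - 4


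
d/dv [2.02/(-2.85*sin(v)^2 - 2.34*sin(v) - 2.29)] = (11.514*sin(v) + 4.7268)*cos(v)/(2.85*sin(v)^2 + 2.34*sin(v) + 2.29)^2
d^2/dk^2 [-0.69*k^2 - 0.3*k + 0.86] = -1.38000000000000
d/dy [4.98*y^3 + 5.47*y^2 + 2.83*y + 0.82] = 14.94*y^2 + 10.94*y + 2.83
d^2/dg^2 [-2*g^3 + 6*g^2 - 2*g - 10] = 12 - 12*g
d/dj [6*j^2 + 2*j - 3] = 12*j + 2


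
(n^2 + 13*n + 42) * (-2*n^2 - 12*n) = -2*n^4 - 38*n^3 - 240*n^2 - 504*n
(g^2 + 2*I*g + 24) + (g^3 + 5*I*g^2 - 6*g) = g^3 + g^2 + 5*I*g^2 - 6*g + 2*I*g + 24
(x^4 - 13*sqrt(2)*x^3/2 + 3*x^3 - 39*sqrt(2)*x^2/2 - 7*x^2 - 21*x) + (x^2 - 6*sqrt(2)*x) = x^4 - 13*sqrt(2)*x^3/2 + 3*x^3 - 39*sqrt(2)*x^2/2 - 6*x^2 - 21*x - 6*sqrt(2)*x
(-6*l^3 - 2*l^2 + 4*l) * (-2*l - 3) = 12*l^4 + 22*l^3 - 2*l^2 - 12*l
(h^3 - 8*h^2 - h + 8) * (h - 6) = h^4 - 14*h^3 + 47*h^2 + 14*h - 48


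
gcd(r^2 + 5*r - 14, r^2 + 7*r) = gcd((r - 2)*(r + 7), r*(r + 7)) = r + 7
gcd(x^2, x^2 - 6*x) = x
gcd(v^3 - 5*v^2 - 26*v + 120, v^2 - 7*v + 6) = v - 6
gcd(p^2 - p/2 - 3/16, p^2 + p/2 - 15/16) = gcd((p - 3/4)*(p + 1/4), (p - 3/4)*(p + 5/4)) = p - 3/4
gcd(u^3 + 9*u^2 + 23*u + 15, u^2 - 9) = u + 3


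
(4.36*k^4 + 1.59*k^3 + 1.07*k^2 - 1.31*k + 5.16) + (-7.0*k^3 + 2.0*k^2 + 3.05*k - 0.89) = 4.36*k^4 - 5.41*k^3 + 3.07*k^2 + 1.74*k + 4.27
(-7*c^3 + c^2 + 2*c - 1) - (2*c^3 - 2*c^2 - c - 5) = -9*c^3 + 3*c^2 + 3*c + 4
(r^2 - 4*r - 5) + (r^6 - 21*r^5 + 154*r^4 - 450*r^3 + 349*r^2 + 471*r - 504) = r^6 - 21*r^5 + 154*r^4 - 450*r^3 + 350*r^2 + 467*r - 509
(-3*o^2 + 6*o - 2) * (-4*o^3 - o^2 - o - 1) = 12*o^5 - 21*o^4 + 5*o^3 - o^2 - 4*o + 2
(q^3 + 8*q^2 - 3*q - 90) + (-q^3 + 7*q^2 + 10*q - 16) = 15*q^2 + 7*q - 106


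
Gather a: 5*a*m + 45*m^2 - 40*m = 5*a*m + 45*m^2 - 40*m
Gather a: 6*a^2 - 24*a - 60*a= 6*a^2 - 84*a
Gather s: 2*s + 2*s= 4*s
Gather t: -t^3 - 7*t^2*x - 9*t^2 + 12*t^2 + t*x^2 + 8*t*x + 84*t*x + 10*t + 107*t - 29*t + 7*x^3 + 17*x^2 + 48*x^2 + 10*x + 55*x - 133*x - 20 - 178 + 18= -t^3 + t^2*(3 - 7*x) + t*(x^2 + 92*x + 88) + 7*x^3 + 65*x^2 - 68*x - 180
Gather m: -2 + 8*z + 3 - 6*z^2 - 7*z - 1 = -6*z^2 + z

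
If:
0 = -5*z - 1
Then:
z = -1/5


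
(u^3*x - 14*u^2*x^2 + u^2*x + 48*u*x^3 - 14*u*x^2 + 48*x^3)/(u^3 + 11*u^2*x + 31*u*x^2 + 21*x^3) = x*(u^3 - 14*u^2*x + u^2 + 48*u*x^2 - 14*u*x + 48*x^2)/(u^3 + 11*u^2*x + 31*u*x^2 + 21*x^3)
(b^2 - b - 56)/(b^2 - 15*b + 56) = (b + 7)/(b - 7)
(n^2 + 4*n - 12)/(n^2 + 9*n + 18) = (n - 2)/(n + 3)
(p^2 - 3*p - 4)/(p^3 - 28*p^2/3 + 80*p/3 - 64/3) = 3*(p + 1)/(3*p^2 - 16*p + 16)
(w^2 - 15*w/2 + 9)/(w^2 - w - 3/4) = 2*(w - 6)/(2*w + 1)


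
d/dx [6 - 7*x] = -7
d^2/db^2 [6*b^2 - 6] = 12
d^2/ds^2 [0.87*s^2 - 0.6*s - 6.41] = 1.74000000000000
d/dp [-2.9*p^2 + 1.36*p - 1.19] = 1.36 - 5.8*p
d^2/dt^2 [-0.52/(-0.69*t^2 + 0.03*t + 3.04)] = (0.495144*t^2 - 0.021528*t - 0.52*(1.38*t - 0.03)*(2.76*t - 0.06) - 2.181504)/(-0.69*t^2 + 0.03*t + 3.04)^3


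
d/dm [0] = 0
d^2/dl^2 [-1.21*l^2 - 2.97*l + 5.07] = -2.42000000000000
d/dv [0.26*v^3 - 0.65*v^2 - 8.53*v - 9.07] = 0.78*v^2 - 1.3*v - 8.53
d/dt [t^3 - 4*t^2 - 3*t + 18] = 3*t^2 - 8*t - 3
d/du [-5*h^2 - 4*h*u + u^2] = -4*h + 2*u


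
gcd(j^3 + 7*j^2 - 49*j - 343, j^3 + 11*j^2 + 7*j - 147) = j^2 + 14*j + 49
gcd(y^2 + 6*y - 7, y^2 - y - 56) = y + 7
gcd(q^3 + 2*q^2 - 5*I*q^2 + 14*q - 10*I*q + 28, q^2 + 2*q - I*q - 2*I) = q + 2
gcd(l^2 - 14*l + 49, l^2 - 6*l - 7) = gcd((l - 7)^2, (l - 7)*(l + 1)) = l - 7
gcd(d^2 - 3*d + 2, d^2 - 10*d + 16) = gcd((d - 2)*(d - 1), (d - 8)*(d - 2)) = d - 2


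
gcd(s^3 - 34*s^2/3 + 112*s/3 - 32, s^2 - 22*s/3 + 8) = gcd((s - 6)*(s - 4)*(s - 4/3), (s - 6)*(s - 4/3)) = s^2 - 22*s/3 + 8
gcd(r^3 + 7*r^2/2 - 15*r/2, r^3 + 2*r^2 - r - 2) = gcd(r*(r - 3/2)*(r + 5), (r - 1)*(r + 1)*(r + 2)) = 1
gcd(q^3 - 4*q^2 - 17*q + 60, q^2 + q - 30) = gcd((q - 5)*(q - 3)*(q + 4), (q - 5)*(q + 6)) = q - 5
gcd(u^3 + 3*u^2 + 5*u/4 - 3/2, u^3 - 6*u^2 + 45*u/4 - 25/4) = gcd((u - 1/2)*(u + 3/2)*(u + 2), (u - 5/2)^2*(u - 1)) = 1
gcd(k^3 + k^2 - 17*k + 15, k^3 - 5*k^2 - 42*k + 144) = k - 3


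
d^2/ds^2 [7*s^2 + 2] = 14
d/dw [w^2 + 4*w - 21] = 2*w + 4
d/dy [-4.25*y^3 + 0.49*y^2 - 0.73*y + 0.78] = -12.75*y^2 + 0.98*y - 0.73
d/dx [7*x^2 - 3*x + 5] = 14*x - 3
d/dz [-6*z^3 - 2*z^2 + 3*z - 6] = -18*z^2 - 4*z + 3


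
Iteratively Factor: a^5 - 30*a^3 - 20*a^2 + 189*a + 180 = (a - 5)*(a^4 + 5*a^3 - 5*a^2 - 45*a - 36) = (a - 5)*(a - 3)*(a^3 + 8*a^2 + 19*a + 12) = (a - 5)*(a - 3)*(a + 3)*(a^2 + 5*a + 4) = (a - 5)*(a - 3)*(a + 3)*(a + 4)*(a + 1)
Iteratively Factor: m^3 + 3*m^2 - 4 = (m - 1)*(m^2 + 4*m + 4) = (m - 1)*(m + 2)*(m + 2)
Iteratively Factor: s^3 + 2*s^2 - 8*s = (s - 2)*(s^2 + 4*s) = (s - 2)*(s + 4)*(s)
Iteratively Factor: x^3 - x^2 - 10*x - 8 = (x + 1)*(x^2 - 2*x - 8) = (x + 1)*(x + 2)*(x - 4)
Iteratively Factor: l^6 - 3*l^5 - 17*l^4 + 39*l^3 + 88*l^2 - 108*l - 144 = (l - 2)*(l^5 - l^4 - 19*l^3 + l^2 + 90*l + 72) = (l - 3)*(l - 2)*(l^4 + 2*l^3 - 13*l^2 - 38*l - 24) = (l - 3)*(l - 2)*(l + 1)*(l^3 + l^2 - 14*l - 24) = (l - 4)*(l - 3)*(l - 2)*(l + 1)*(l^2 + 5*l + 6) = (l - 4)*(l - 3)*(l - 2)*(l + 1)*(l + 3)*(l + 2)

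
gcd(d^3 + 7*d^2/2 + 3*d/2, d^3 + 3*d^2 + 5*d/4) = d^2 + d/2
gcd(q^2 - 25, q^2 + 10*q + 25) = q + 5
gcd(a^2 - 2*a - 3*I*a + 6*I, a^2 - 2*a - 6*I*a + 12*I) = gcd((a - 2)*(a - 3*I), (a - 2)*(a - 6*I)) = a - 2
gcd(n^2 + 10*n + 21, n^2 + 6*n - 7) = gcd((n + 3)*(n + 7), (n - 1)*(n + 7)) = n + 7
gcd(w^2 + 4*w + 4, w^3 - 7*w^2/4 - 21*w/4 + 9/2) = w + 2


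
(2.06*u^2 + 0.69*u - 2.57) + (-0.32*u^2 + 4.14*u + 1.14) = 1.74*u^2 + 4.83*u - 1.43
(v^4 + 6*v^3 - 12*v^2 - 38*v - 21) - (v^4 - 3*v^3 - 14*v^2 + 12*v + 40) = 9*v^3 + 2*v^2 - 50*v - 61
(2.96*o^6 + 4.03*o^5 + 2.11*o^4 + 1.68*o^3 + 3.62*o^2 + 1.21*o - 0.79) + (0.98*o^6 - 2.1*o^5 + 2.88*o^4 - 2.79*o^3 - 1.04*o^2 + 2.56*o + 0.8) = 3.94*o^6 + 1.93*o^5 + 4.99*o^4 - 1.11*o^3 + 2.58*o^2 + 3.77*o + 0.01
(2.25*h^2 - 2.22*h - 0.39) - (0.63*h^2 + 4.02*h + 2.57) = 1.62*h^2 - 6.24*h - 2.96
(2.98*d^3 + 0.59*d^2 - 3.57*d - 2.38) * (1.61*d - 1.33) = 4.7978*d^4 - 3.0135*d^3 - 6.5324*d^2 + 0.9163*d + 3.1654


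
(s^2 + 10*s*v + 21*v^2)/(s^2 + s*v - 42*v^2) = (s + 3*v)/(s - 6*v)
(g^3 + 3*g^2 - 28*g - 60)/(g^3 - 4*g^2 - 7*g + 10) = (g + 6)/(g - 1)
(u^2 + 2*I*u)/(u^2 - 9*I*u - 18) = u*(u + 2*I)/(u^2 - 9*I*u - 18)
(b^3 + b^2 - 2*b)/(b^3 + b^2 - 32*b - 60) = b*(b - 1)/(b^2 - b - 30)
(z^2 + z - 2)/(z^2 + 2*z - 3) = (z + 2)/(z + 3)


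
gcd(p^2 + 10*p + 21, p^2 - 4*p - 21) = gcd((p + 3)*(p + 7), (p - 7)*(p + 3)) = p + 3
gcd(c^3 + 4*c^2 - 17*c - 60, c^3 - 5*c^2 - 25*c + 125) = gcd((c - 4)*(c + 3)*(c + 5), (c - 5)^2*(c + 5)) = c + 5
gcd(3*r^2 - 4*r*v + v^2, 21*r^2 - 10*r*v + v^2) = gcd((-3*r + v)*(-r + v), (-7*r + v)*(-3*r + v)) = 3*r - v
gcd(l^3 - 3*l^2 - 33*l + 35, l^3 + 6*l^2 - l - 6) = l - 1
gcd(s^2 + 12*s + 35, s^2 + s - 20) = s + 5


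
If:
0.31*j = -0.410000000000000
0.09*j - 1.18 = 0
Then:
No Solution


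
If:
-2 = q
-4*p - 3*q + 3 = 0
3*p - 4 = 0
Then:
No Solution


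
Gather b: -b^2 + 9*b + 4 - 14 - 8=-b^2 + 9*b - 18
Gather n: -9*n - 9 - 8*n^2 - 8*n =-8*n^2 - 17*n - 9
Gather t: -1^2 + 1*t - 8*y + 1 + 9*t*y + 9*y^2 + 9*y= t*(9*y + 1) + 9*y^2 + y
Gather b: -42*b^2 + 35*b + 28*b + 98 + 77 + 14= -42*b^2 + 63*b + 189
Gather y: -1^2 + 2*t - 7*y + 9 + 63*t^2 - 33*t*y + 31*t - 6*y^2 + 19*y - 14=63*t^2 + 33*t - 6*y^2 + y*(12 - 33*t) - 6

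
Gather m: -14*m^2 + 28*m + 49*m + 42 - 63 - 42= -14*m^2 + 77*m - 63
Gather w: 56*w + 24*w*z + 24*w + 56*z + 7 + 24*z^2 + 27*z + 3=w*(24*z + 80) + 24*z^2 + 83*z + 10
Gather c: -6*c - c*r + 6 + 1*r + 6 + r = c*(-r - 6) + 2*r + 12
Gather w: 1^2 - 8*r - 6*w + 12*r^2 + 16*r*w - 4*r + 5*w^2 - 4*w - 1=12*r^2 - 12*r + 5*w^2 + w*(16*r - 10)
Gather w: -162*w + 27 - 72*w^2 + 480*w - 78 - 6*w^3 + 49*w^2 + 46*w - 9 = -6*w^3 - 23*w^2 + 364*w - 60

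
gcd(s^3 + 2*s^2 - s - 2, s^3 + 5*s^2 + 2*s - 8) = s^2 + s - 2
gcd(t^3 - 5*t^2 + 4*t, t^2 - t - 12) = t - 4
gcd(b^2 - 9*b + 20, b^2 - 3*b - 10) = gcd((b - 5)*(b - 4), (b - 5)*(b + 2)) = b - 5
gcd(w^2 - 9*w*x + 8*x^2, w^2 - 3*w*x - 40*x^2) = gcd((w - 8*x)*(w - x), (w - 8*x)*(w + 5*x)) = -w + 8*x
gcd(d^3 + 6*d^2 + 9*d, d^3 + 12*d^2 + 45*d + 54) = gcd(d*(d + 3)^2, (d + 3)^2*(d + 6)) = d^2 + 6*d + 9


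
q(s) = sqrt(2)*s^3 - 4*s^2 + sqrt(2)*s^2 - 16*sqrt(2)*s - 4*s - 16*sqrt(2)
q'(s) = 3*sqrt(2)*s^2 - 8*s + 2*sqrt(2)*s - 16*sqrt(2) - 4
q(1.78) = -70.24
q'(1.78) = -22.39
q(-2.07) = 8.87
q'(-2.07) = 2.26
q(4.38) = -70.03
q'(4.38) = 32.11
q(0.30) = -30.81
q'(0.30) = -27.80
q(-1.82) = 8.74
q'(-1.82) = -3.16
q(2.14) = -77.59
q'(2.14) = -18.26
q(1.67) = -67.72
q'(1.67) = -23.43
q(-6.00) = -261.42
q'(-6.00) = 157.14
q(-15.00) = -4977.99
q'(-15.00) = 1005.54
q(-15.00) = -4977.99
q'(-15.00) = 1005.54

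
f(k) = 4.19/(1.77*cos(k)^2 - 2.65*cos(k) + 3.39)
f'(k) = 4.19*(3.54*sin(k)*cos(k) - 2.65*sin(k))/(1.77*cos(k)^2 - 2.65*cos(k) + 3.39)^2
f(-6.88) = 1.74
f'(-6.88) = -0.11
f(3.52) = 0.57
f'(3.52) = 0.17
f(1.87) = 0.97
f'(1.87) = -0.79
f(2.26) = 0.72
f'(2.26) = -0.47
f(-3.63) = 0.59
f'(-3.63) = -0.22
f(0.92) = 1.72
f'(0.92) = -0.28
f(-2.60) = 0.60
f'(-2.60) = 0.25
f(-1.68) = 1.13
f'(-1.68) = 0.92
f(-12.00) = 1.74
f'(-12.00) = 0.13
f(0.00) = 1.67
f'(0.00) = 0.00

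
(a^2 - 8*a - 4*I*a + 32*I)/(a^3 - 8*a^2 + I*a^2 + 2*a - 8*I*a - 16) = (a - 4*I)/(a^2 + I*a + 2)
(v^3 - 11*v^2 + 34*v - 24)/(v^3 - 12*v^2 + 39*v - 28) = (v - 6)/(v - 7)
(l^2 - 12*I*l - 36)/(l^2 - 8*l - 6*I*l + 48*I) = (l - 6*I)/(l - 8)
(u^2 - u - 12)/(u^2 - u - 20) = (-u^2 + u + 12)/(-u^2 + u + 20)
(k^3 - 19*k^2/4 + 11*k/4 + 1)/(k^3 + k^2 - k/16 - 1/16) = 4*(k^2 - 5*k + 4)/(4*k^2 + 3*k - 1)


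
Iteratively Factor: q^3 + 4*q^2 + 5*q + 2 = (q + 1)*(q^2 + 3*q + 2) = (q + 1)^2*(q + 2)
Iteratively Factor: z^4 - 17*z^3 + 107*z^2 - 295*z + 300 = (z - 3)*(z^3 - 14*z^2 + 65*z - 100) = (z - 4)*(z - 3)*(z^2 - 10*z + 25) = (z - 5)*(z - 4)*(z - 3)*(z - 5)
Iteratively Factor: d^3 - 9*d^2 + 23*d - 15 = (d - 3)*(d^2 - 6*d + 5) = (d - 5)*(d - 3)*(d - 1)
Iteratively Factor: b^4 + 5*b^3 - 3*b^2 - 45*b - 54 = (b + 3)*(b^3 + 2*b^2 - 9*b - 18) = (b + 2)*(b + 3)*(b^2 - 9) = (b - 3)*(b + 2)*(b + 3)*(b + 3)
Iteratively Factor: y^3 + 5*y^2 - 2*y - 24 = (y + 3)*(y^2 + 2*y - 8) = (y - 2)*(y + 3)*(y + 4)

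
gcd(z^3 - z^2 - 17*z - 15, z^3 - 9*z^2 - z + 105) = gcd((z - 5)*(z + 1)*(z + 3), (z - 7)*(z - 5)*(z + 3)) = z^2 - 2*z - 15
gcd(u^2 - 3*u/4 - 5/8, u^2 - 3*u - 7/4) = u + 1/2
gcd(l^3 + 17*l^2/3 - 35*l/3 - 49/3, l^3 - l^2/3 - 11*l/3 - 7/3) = l^2 - 4*l/3 - 7/3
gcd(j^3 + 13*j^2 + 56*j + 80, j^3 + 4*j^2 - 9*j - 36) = j + 4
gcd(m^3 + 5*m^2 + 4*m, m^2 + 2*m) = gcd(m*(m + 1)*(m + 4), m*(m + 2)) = m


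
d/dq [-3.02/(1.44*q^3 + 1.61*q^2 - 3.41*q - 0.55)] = (13.0464*q^2 + 9.7244*q - 10.2982)/(1.44*q^3 + 1.61*q^2 - 3.41*q - 0.55)^2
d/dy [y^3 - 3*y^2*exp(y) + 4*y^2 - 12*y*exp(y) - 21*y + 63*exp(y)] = -3*y^2*exp(y) + 3*y^2 - 18*y*exp(y) + 8*y + 51*exp(y) - 21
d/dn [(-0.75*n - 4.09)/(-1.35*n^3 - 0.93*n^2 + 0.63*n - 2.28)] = (-2.025*n^3 - 17.262*n^2 - 7.6074*n + 4.2867)/(1.8225*n^6 + 2.511*n^5 - 0.8361*n^4 + 4.9842*n^3 + 4.6377*n^2 - 2.8728*n + 5.1984)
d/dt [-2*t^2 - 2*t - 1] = -4*t - 2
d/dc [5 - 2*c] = -2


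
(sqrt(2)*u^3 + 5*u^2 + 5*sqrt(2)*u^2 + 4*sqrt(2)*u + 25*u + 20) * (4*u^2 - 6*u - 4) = 4*sqrt(2)*u^5 + 14*sqrt(2)*u^4 + 20*u^4 - 18*sqrt(2)*u^3 + 70*u^3 - 90*u^2 - 44*sqrt(2)*u^2 - 220*u - 16*sqrt(2)*u - 80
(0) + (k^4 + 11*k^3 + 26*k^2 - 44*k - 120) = k^4 + 11*k^3 + 26*k^2 - 44*k - 120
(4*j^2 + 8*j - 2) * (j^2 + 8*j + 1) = 4*j^4 + 40*j^3 + 66*j^2 - 8*j - 2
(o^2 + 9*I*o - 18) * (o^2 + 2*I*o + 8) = o^4 + 11*I*o^3 - 28*o^2 + 36*I*o - 144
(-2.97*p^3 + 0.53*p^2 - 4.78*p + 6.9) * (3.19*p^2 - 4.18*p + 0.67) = -9.4743*p^5 + 14.1053*p^4 - 19.4535*p^3 + 42.3465*p^2 - 32.0446*p + 4.623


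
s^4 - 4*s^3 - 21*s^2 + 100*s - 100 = (s - 5)*(s - 2)^2*(s + 5)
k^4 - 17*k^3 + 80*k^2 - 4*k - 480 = (k - 8)*(k - 6)*(k - 5)*(k + 2)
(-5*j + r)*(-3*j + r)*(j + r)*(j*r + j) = 15*j^4*r + 15*j^4 + 7*j^3*r^2 + 7*j^3*r - 7*j^2*r^3 - 7*j^2*r^2 + j*r^4 + j*r^3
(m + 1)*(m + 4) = m^2 + 5*m + 4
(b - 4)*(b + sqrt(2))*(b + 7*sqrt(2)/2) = b^3 - 4*b^2 + 9*sqrt(2)*b^2/2 - 18*sqrt(2)*b + 7*b - 28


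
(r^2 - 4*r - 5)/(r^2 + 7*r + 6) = (r - 5)/(r + 6)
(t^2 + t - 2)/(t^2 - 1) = (t + 2)/(t + 1)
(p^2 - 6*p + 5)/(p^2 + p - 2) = (p - 5)/(p + 2)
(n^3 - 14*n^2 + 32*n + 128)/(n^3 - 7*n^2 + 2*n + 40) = (n^2 - 16*n + 64)/(n^2 - 9*n + 20)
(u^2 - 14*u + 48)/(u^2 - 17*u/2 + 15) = 2*(u - 8)/(2*u - 5)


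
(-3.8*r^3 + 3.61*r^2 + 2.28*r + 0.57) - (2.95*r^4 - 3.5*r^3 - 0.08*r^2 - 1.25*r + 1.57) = -2.95*r^4 - 0.3*r^3 + 3.69*r^2 + 3.53*r - 1.0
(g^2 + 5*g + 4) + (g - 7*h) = g^2 + 6*g - 7*h + 4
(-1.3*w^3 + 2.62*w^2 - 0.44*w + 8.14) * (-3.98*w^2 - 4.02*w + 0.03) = 5.174*w^5 - 5.2016*w^4 - 8.8202*w^3 - 30.5498*w^2 - 32.736*w + 0.2442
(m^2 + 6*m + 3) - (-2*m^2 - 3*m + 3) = 3*m^2 + 9*m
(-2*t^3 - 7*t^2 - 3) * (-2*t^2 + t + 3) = 4*t^5 + 12*t^4 - 13*t^3 - 15*t^2 - 3*t - 9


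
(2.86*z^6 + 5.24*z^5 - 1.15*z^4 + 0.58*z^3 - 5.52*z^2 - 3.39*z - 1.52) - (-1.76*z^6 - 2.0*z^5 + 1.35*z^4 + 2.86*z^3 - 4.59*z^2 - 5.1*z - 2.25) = 4.62*z^6 + 7.24*z^5 - 2.5*z^4 - 2.28*z^3 - 0.93*z^2 + 1.71*z + 0.73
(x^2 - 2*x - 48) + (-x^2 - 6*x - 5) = -8*x - 53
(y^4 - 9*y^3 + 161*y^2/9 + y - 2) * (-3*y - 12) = -3*y^5 + 15*y^4 + 163*y^3/3 - 653*y^2/3 - 6*y + 24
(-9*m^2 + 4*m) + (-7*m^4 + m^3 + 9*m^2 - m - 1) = -7*m^4 + m^3 + 3*m - 1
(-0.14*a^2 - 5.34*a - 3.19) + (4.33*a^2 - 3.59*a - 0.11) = 4.19*a^2 - 8.93*a - 3.3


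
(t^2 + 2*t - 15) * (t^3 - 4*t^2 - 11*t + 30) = t^5 - 2*t^4 - 34*t^3 + 68*t^2 + 225*t - 450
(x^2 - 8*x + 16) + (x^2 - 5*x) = 2*x^2 - 13*x + 16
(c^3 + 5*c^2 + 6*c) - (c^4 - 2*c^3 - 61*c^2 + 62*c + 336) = -c^4 + 3*c^3 + 66*c^2 - 56*c - 336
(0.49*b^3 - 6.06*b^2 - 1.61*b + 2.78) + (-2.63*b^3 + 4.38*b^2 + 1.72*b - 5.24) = -2.14*b^3 - 1.68*b^2 + 0.11*b - 2.46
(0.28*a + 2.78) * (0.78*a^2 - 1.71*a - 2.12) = 0.2184*a^3 + 1.6896*a^2 - 5.3474*a - 5.8936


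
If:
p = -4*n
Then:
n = -p/4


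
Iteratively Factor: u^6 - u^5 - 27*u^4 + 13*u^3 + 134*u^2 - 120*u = (u - 2)*(u^5 + u^4 - 25*u^3 - 37*u^2 + 60*u) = (u - 2)*(u + 3)*(u^4 - 2*u^3 - 19*u^2 + 20*u) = (u - 5)*(u - 2)*(u + 3)*(u^3 + 3*u^2 - 4*u) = (u - 5)*(u - 2)*(u - 1)*(u + 3)*(u^2 + 4*u) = u*(u - 5)*(u - 2)*(u - 1)*(u + 3)*(u + 4)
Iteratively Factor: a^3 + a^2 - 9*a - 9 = (a - 3)*(a^2 + 4*a + 3) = (a - 3)*(a + 1)*(a + 3)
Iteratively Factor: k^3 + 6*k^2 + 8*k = (k + 4)*(k^2 + 2*k) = k*(k + 4)*(k + 2)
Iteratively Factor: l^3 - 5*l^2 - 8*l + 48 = (l - 4)*(l^2 - l - 12) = (l - 4)*(l + 3)*(l - 4)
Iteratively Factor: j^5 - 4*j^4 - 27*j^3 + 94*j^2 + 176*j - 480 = (j - 2)*(j^4 - 2*j^3 - 31*j^2 + 32*j + 240) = (j - 2)*(j + 4)*(j^3 - 6*j^2 - 7*j + 60) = (j - 5)*(j - 2)*(j + 4)*(j^2 - j - 12) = (j - 5)*(j - 4)*(j - 2)*(j + 4)*(j + 3)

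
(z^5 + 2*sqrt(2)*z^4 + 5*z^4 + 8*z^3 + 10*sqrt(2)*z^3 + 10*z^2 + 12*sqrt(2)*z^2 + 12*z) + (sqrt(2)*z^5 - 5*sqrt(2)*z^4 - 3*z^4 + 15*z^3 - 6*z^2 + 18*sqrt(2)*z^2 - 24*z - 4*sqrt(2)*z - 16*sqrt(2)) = z^5 + sqrt(2)*z^5 - 3*sqrt(2)*z^4 + 2*z^4 + 10*sqrt(2)*z^3 + 23*z^3 + 4*z^2 + 30*sqrt(2)*z^2 - 12*z - 4*sqrt(2)*z - 16*sqrt(2)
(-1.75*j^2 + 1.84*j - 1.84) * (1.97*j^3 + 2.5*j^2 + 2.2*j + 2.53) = -3.4475*j^5 - 0.7502*j^4 - 2.8748*j^3 - 4.9795*j^2 + 0.607199999999999*j - 4.6552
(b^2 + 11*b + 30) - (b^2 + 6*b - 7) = 5*b + 37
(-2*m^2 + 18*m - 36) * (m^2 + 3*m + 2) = -2*m^4 + 12*m^3 + 14*m^2 - 72*m - 72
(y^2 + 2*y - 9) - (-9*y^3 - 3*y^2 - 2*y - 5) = 9*y^3 + 4*y^2 + 4*y - 4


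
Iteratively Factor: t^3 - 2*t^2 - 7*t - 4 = (t - 4)*(t^2 + 2*t + 1) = (t - 4)*(t + 1)*(t + 1)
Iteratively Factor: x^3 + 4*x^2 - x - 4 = (x + 4)*(x^2 - 1) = (x - 1)*(x + 4)*(x + 1)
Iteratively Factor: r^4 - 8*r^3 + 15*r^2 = (r)*(r^3 - 8*r^2 + 15*r) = r*(r - 3)*(r^2 - 5*r) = r*(r - 5)*(r - 3)*(r)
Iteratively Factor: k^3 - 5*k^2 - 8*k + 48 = (k - 4)*(k^2 - k - 12) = (k - 4)*(k + 3)*(k - 4)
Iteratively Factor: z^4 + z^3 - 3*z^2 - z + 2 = (z - 1)*(z^3 + 2*z^2 - z - 2) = (z - 1)*(z + 2)*(z^2 - 1) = (z - 1)^2*(z + 2)*(z + 1)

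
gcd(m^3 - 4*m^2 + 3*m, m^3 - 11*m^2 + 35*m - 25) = m - 1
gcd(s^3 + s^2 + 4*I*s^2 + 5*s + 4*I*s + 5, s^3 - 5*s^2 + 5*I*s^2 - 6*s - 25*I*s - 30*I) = s^2 + s*(1 + 5*I) + 5*I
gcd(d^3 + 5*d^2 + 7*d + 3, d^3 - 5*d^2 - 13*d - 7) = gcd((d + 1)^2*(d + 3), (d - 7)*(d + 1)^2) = d^2 + 2*d + 1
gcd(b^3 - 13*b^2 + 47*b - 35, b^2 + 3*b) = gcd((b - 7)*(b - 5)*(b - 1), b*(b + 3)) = 1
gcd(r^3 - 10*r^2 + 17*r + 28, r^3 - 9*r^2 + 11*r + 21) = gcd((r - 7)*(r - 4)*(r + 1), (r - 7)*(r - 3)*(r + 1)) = r^2 - 6*r - 7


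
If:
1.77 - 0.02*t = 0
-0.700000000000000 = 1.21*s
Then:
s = -0.58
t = 88.50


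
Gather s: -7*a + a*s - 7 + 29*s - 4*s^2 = -7*a - 4*s^2 + s*(a + 29) - 7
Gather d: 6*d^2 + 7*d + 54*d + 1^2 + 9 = 6*d^2 + 61*d + 10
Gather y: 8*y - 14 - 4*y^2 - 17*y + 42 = -4*y^2 - 9*y + 28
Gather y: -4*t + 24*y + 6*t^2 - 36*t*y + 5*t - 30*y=6*t^2 + t + y*(-36*t - 6)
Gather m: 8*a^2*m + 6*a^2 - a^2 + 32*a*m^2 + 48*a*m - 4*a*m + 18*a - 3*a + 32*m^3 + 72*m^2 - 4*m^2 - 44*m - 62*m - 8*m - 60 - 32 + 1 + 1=5*a^2 + 15*a + 32*m^3 + m^2*(32*a + 68) + m*(8*a^2 + 44*a - 114) - 90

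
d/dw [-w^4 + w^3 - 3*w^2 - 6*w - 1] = -4*w^3 + 3*w^2 - 6*w - 6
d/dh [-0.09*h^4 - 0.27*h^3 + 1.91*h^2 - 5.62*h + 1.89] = -0.36*h^3 - 0.81*h^2 + 3.82*h - 5.62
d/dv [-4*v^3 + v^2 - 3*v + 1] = -12*v^2 + 2*v - 3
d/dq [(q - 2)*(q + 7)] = 2*q + 5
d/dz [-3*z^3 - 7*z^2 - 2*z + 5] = -9*z^2 - 14*z - 2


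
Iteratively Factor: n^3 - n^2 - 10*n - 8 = (n + 2)*(n^2 - 3*n - 4) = (n + 1)*(n + 2)*(n - 4)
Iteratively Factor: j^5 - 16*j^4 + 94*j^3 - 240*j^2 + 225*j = (j - 5)*(j^4 - 11*j^3 + 39*j^2 - 45*j) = (j - 5)*(j - 3)*(j^3 - 8*j^2 + 15*j) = (j - 5)^2*(j - 3)*(j^2 - 3*j) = (j - 5)^2*(j - 3)^2*(j)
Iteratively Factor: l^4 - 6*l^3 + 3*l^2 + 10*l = (l)*(l^3 - 6*l^2 + 3*l + 10) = l*(l + 1)*(l^2 - 7*l + 10) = l*(l - 5)*(l + 1)*(l - 2)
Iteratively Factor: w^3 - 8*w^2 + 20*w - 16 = (w - 2)*(w^2 - 6*w + 8) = (w - 2)^2*(w - 4)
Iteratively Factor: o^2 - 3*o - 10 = (o + 2)*(o - 5)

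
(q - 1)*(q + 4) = q^2 + 3*q - 4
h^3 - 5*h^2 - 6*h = h*(h - 6)*(h + 1)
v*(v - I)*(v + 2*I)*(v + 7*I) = v^4 + 8*I*v^3 - 5*v^2 + 14*I*v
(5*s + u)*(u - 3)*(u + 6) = 5*s*u^2 + 15*s*u - 90*s + u^3 + 3*u^2 - 18*u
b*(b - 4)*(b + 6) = b^3 + 2*b^2 - 24*b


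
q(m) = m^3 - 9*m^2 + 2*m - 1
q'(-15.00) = 947.00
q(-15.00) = -5431.00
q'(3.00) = -25.00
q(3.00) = -49.00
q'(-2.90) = 79.43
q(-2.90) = -106.88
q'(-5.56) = 194.82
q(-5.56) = -462.22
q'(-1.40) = 33.08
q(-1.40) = -24.18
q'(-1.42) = 33.61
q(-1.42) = -24.85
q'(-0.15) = 4.77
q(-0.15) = -1.51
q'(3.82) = -22.98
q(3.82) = -68.95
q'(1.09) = -14.06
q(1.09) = -8.22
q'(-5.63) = 198.43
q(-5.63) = -475.99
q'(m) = 3*m^2 - 18*m + 2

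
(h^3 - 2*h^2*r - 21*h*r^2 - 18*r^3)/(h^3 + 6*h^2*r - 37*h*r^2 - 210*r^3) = (h^2 + 4*h*r + 3*r^2)/(h^2 + 12*h*r + 35*r^2)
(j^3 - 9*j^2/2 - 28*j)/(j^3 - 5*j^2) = (j^2 - 9*j/2 - 28)/(j*(j - 5))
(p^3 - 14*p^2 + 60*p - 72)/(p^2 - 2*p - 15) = (-p^3 + 14*p^2 - 60*p + 72)/(-p^2 + 2*p + 15)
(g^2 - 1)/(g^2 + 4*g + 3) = (g - 1)/(g + 3)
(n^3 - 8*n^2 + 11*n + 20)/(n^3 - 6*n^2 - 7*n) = (n^2 - 9*n + 20)/(n*(n - 7))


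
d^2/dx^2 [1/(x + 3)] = 2/(x + 3)^3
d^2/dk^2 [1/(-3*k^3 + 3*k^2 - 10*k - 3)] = 2*(3*(3*k - 1)*(3*k^3 - 3*k^2 + 10*k + 3) - (9*k^2 - 6*k + 10)^2)/(3*k^3 - 3*k^2 + 10*k + 3)^3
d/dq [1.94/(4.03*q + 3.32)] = -7.8182/(4.03*q + 3.32)^2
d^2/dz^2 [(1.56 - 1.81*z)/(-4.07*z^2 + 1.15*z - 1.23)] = ((16.8614 - 44.2002*z)*(4.07*z^2 - 1.15*z + 1.23) + (1.81*z - 1.56)*(8.14*z - 1.15)*(16.28*z - 2.3))/(4.07*z^2 - 1.15*z + 1.23)^3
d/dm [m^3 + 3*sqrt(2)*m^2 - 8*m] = 3*m^2 + 6*sqrt(2)*m - 8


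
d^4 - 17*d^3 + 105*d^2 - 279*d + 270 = (d - 6)*(d - 5)*(d - 3)^2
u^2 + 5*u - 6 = (u - 1)*(u + 6)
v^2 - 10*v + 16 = (v - 8)*(v - 2)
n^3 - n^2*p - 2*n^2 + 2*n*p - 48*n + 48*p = (n - 8)*(n + 6)*(n - p)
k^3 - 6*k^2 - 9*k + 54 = (k - 6)*(k - 3)*(k + 3)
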